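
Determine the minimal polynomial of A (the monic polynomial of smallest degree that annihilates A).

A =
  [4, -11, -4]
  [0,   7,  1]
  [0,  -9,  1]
x^3 - 12*x^2 + 48*x - 64

The characteristic polynomial is χ_A(x) = (x - 4)^3, so the eigenvalues are known. The minimal polynomial is
  m_A(x) = Π_λ (x − λ)^{k_λ}
where k_λ is the size of the *largest* Jordan block for λ (equivalently, the smallest k with (A − λI)^k v = 0 for every generalised eigenvector v of λ).

  λ = 4: largest Jordan block has size 3, contributing (x − 4)^3

So m_A(x) = (x - 4)^3 = x^3 - 12*x^2 + 48*x - 64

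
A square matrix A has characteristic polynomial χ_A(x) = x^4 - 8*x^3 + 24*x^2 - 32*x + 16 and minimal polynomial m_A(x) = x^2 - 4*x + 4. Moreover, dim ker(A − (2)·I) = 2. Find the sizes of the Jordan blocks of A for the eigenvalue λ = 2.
Block sizes for λ = 2: [2, 2]

Step 1 — from the characteristic polynomial, algebraic multiplicity of λ = 2 is 4. From dim ker(A − (2)·I) = 2, there are exactly 2 Jordan blocks for λ = 2.
Step 2 — from the minimal polynomial, the factor (x − 2)^2 tells us the largest block for λ = 2 has size 2.
Step 3 — with total size 4, 2 blocks, and largest block 2, the block sizes (in nonincreasing order) are [2, 2].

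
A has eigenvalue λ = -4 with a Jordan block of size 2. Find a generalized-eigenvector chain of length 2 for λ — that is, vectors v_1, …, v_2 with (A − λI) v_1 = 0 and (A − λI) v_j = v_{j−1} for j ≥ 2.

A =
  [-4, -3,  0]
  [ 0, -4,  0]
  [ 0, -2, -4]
A Jordan chain for λ = -4 of length 2:
v_1 = (-3, 0, -2)ᵀ
v_2 = (0, 1, 0)ᵀ

Let N = A − (-4)·I. We want v_2 with N^2 v_2 = 0 but N^1 v_2 ≠ 0; then v_{j-1} := N · v_j for j = 2, …, 2.

Pick v_2 = (0, 1, 0)ᵀ.
Then v_1 = N · v_2 = (-3, 0, -2)ᵀ.

Sanity check: (A − (-4)·I) v_1 = (0, 0, 0)ᵀ = 0. ✓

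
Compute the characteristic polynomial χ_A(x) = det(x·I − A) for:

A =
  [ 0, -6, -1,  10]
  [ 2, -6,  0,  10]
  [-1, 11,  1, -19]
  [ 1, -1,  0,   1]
x^4 + 4*x^3

Expanding det(x·I − A) (e.g. by cofactor expansion or by noting that A is similar to its Jordan form J, which has the same characteristic polynomial as A) gives
  χ_A(x) = x^4 + 4*x^3
which factors as x^3*(x + 4). The eigenvalues (with algebraic multiplicities) are λ = -4 with multiplicity 1, λ = 0 with multiplicity 3.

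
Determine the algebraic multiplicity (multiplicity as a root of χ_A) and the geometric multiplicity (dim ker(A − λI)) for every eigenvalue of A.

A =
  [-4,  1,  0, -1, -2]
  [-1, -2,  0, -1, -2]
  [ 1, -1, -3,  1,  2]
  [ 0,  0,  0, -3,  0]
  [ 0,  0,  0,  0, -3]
λ = -3: alg = 5, geom = 4

Step 1 — factor the characteristic polynomial to read off the algebraic multiplicities:
  χ_A(x) = (x + 3)^5

Step 2 — compute geometric multiplicities via the rank-nullity identity g(λ) = n − rank(A − λI):
  rank(A − (-3)·I) = 1, so dim ker(A − (-3)·I) = n − 1 = 4

Summary:
  λ = -3: algebraic multiplicity = 5, geometric multiplicity = 4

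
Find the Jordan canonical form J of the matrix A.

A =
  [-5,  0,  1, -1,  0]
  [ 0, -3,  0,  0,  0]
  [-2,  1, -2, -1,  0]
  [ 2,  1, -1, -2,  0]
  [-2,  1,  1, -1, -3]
J_2(-3) ⊕ J_2(-3) ⊕ J_1(-3)

The characteristic polynomial is
  det(x·I − A) = x^5 + 15*x^4 + 90*x^3 + 270*x^2 + 405*x + 243 = (x + 3)^5

Eigenvalues and multiplicities (the geometric multiplicity of λ is n − rank(A − λI), which equals the number of Jordan blocks for λ):
  λ = -3: algebraic multiplicity = 5, geometric multiplicity = 3

Determining the block sizes for each eigenvalue:
  λ = -3: with am = 5 and gm = 3, the partition is not yet determined (e.g. several partitions of 5 into 3 parts exist). Let N = A − (-3)·I. Computing rank(N^1) = 2, rank(N^2) = 0; the number of blocks of size ≥ j is rank(N^{j−1}) − rank(N^j), giving [3, 2]. So we have 2 block(s) of size 2, 1 block(s) of size 1 → block sizes [2, 2, 1]

Assembling the blocks gives a Jordan form
J =
  [-3,  1,  0,  0,  0]
  [ 0, -3,  0,  0,  0]
  [ 0,  0, -3,  1,  0]
  [ 0,  0,  0, -3,  0]
  [ 0,  0,  0,  0, -3]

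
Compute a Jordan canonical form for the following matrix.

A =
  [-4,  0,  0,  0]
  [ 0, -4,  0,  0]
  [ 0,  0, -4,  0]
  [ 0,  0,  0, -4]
J_1(-4) ⊕ J_1(-4) ⊕ J_1(-4) ⊕ J_1(-4)

The characteristic polynomial is
  det(x·I − A) = x^4 + 16*x^3 + 96*x^2 + 256*x + 256 = (x + 4)^4

Eigenvalues and multiplicities (the geometric multiplicity of λ is n − rank(A − λI), which equals the number of Jordan blocks for λ):
  λ = -4: algebraic multiplicity = 4, geometric multiplicity = 4

Determining the block sizes for each eigenvalue:
  λ = -4: gm = am = 4, so every block has size 1 → block sizes [1, 1, 1, 1]

Assembling the blocks gives a Jordan form
J =
  [-4,  0,  0,  0]
  [ 0, -4,  0,  0]
  [ 0,  0, -4,  0]
  [ 0,  0,  0, -4]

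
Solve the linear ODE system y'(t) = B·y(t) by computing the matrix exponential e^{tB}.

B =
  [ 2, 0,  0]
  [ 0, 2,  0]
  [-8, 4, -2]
e^{tB} =
  [exp(2*t), 0, 0]
  [0, exp(2*t), 0]
  [-2*exp(2*t) + 2*exp(-2*t), exp(2*t) - exp(-2*t), exp(-2*t)]

Strategy: write B = P · J · P⁻¹ where J is a Jordan canonical form, so e^{tB} = P · e^{tJ} · P⁻¹, and e^{tJ} can be computed block-by-block.

B has Jordan form
J =
  [-2, 0, 0]
  [ 0, 2, 0]
  [ 0, 0, 2]
(up to reordering of blocks).

Per-block formulas:
  For a 1×1 block at λ = 2: exp(t · [2]) = [e^(2t)].
  For a 1×1 block at λ = -2: exp(t · [-2]) = [e^(-2t)].

After assembling e^{tJ} and conjugating by P, we get:

e^{tB} =
  [exp(2*t), 0, 0]
  [0, exp(2*t), 0]
  [-2*exp(2*t) + 2*exp(-2*t), exp(2*t) - exp(-2*t), exp(-2*t)]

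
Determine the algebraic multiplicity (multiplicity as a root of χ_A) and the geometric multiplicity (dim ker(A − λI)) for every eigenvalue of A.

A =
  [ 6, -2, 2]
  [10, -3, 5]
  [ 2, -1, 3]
λ = 2: alg = 3, geom = 2

Step 1 — factor the characteristic polynomial to read off the algebraic multiplicities:
  χ_A(x) = (x - 2)^3

Step 2 — compute geometric multiplicities via the rank-nullity identity g(λ) = n − rank(A − λI):
  rank(A − (2)·I) = 1, so dim ker(A − (2)·I) = n − 1 = 2

Summary:
  λ = 2: algebraic multiplicity = 3, geometric multiplicity = 2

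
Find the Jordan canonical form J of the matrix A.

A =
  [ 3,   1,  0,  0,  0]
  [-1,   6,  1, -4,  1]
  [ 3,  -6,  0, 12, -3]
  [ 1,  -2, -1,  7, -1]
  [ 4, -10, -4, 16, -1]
J_3(3) ⊕ J_1(3) ⊕ J_1(3)

The characteristic polynomial is
  det(x·I − A) = x^5 - 15*x^4 + 90*x^3 - 270*x^2 + 405*x - 243 = (x - 3)^5

Eigenvalues and multiplicities (the geometric multiplicity of λ is n − rank(A − λI), which equals the number of Jordan blocks for λ):
  λ = 3: algebraic multiplicity = 5, geometric multiplicity = 3

Determining the block sizes for each eigenvalue:
  λ = 3: with am = 5 and gm = 3, the partition is not yet determined (e.g. several partitions of 5 into 3 parts exist). Let N = A − (3)·I. Computing rank(N^1) = 2, rank(N^2) = 1, rank(N^3) = 0; the number of blocks of size ≥ j is rank(N^{j−1}) − rank(N^j), giving [3, 1, 1]. So we have 1 block(s) of size 3, 2 block(s) of size 1 → block sizes [3, 1, 1]

Assembling the blocks gives a Jordan form
J =
  [3, 1, 0, 0, 0]
  [0, 3, 1, 0, 0]
  [0, 0, 3, 0, 0]
  [0, 0, 0, 3, 0]
  [0, 0, 0, 0, 3]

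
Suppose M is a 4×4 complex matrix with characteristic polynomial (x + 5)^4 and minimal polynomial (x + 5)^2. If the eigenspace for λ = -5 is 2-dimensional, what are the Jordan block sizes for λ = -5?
Block sizes for λ = -5: [2, 2]

Step 1 — from the characteristic polynomial, algebraic multiplicity of λ = -5 is 4. From dim ker(M − (-5)·I) = 2, there are exactly 2 Jordan blocks for λ = -5.
Step 2 — from the minimal polynomial, the factor (x + 5)^2 tells us the largest block for λ = -5 has size 2.
Step 3 — with total size 4, 2 blocks, and largest block 2, the block sizes (in nonincreasing order) are [2, 2].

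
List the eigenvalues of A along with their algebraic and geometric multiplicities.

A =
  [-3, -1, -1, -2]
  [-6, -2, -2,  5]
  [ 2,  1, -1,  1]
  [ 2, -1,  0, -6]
λ = -3: alg = 4, geom = 2

Step 1 — factor the characteristic polynomial to read off the algebraic multiplicities:
  χ_A(x) = (x + 3)^4

Step 2 — compute geometric multiplicities via the rank-nullity identity g(λ) = n − rank(A − λI):
  rank(A − (-3)·I) = 2, so dim ker(A − (-3)·I) = n − 2 = 2

Summary:
  λ = -3: algebraic multiplicity = 4, geometric multiplicity = 2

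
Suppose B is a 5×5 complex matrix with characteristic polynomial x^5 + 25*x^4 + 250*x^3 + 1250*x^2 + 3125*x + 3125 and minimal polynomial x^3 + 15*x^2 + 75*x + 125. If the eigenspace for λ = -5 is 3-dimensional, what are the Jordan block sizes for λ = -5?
Block sizes for λ = -5: [3, 1, 1]

Step 1 — from the characteristic polynomial, algebraic multiplicity of λ = -5 is 5. From dim ker(B − (-5)·I) = 3, there are exactly 3 Jordan blocks for λ = -5.
Step 2 — from the minimal polynomial, the factor (x + 5)^3 tells us the largest block for λ = -5 has size 3.
Step 3 — with total size 5, 3 blocks, and largest block 3, the block sizes (in nonincreasing order) are [3, 1, 1].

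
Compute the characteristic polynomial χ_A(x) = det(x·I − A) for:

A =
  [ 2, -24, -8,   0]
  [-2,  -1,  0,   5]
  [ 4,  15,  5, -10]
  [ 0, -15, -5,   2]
x^4 - 8*x^3 + 24*x^2 - 32*x + 16

Expanding det(x·I − A) (e.g. by cofactor expansion or by noting that A is similar to its Jordan form J, which has the same characteristic polynomial as A) gives
  χ_A(x) = x^4 - 8*x^3 + 24*x^2 - 32*x + 16
which factors as (x - 2)^4. The eigenvalues (with algebraic multiplicities) are λ = 2 with multiplicity 4.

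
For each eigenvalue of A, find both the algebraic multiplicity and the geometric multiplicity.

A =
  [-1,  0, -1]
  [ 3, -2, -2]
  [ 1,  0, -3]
λ = -2: alg = 3, geom = 1

Step 1 — factor the characteristic polynomial to read off the algebraic multiplicities:
  χ_A(x) = (x + 2)^3

Step 2 — compute geometric multiplicities via the rank-nullity identity g(λ) = n − rank(A − λI):
  rank(A − (-2)·I) = 2, so dim ker(A − (-2)·I) = n − 2 = 1

Summary:
  λ = -2: algebraic multiplicity = 3, geometric multiplicity = 1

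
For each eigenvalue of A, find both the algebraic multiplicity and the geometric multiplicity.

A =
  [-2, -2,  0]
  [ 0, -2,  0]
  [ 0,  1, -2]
λ = -2: alg = 3, geom = 2

Step 1 — factor the characteristic polynomial to read off the algebraic multiplicities:
  χ_A(x) = (x + 2)^3

Step 2 — compute geometric multiplicities via the rank-nullity identity g(λ) = n − rank(A − λI):
  rank(A − (-2)·I) = 1, so dim ker(A − (-2)·I) = n − 1 = 2

Summary:
  λ = -2: algebraic multiplicity = 3, geometric multiplicity = 2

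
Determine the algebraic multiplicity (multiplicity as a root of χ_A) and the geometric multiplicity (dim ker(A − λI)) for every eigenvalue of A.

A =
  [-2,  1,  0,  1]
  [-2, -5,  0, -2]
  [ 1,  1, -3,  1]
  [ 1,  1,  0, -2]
λ = -3: alg = 4, geom = 3

Step 1 — factor the characteristic polynomial to read off the algebraic multiplicities:
  χ_A(x) = (x + 3)^4

Step 2 — compute geometric multiplicities via the rank-nullity identity g(λ) = n − rank(A − λI):
  rank(A − (-3)·I) = 1, so dim ker(A − (-3)·I) = n − 1 = 3

Summary:
  λ = -3: algebraic multiplicity = 4, geometric multiplicity = 3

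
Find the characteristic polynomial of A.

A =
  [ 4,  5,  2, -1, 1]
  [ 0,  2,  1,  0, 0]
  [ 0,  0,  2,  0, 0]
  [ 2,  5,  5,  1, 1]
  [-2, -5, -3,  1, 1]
x^5 - 10*x^4 + 40*x^3 - 80*x^2 + 80*x - 32

Expanding det(x·I − A) (e.g. by cofactor expansion or by noting that A is similar to its Jordan form J, which has the same characteristic polynomial as A) gives
  χ_A(x) = x^5 - 10*x^4 + 40*x^3 - 80*x^2 + 80*x - 32
which factors as (x - 2)^5. The eigenvalues (with algebraic multiplicities) are λ = 2 with multiplicity 5.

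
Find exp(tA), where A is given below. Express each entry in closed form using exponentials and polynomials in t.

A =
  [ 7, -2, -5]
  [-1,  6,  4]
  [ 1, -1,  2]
e^{tA} =
  [t^2*exp(5*t)/2 + 2*t*exp(5*t) + exp(5*t), -t^2*exp(5*t)/2 - 2*t*exp(5*t), -3*t^2*exp(5*t)/2 - 5*t*exp(5*t)]
  [t^2*exp(5*t)/2 - t*exp(5*t), -t^2*exp(5*t)/2 + t*exp(5*t) + exp(5*t), -3*t^2*exp(5*t)/2 + 4*t*exp(5*t)]
  [t*exp(5*t), -t*exp(5*t), -3*t*exp(5*t) + exp(5*t)]

Strategy: write A = P · J · P⁻¹ where J is a Jordan canonical form, so e^{tA} = P · e^{tJ} · P⁻¹, and e^{tJ} can be computed block-by-block.

A has Jordan form
J =
  [5, 1, 0]
  [0, 5, 1]
  [0, 0, 5]
(up to reordering of blocks).

Per-block formulas:
  For a 3×3 Jordan block J_3(5): exp(t · J_3(5)) = e^(5t)·(I + t·N + (t^2/2)·N^2), where N is the 3×3 nilpotent shift.

After assembling e^{tJ} and conjugating by P, we get:

e^{tA} =
  [t^2*exp(5*t)/2 + 2*t*exp(5*t) + exp(5*t), -t^2*exp(5*t)/2 - 2*t*exp(5*t), -3*t^2*exp(5*t)/2 - 5*t*exp(5*t)]
  [t^2*exp(5*t)/2 - t*exp(5*t), -t^2*exp(5*t)/2 + t*exp(5*t) + exp(5*t), -3*t^2*exp(5*t)/2 + 4*t*exp(5*t)]
  [t*exp(5*t), -t*exp(5*t), -3*t*exp(5*t) + exp(5*t)]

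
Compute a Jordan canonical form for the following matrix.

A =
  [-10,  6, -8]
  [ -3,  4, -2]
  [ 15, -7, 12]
J_3(2)

The characteristic polynomial is
  det(x·I − A) = x^3 - 6*x^2 + 12*x - 8 = (x - 2)^3

Eigenvalues and multiplicities (the geometric multiplicity of λ is n − rank(A − λI), which equals the number of Jordan blocks for λ):
  λ = 2: algebraic multiplicity = 3, geometric multiplicity = 1

Determining the block sizes for each eigenvalue:
  λ = 2: one block (gm = 1), so the single block has size am = 3 → block sizes [3]

Assembling the blocks gives a Jordan form
J =
  [2, 1, 0]
  [0, 2, 1]
  [0, 0, 2]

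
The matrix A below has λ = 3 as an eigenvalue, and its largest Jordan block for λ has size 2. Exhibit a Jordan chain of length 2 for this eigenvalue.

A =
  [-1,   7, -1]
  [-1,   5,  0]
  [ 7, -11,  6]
A Jordan chain for λ = 3 of length 2:
v_1 = (2, 1, -1)ᵀ
v_2 = (3, 2, 0)ᵀ

Let N = A − (3)·I. We want v_2 with N^2 v_2 = 0 but N^1 v_2 ≠ 0; then v_{j-1} := N · v_j for j = 2, …, 2.

Pick v_2 = (3, 2, 0)ᵀ.
Then v_1 = N · v_2 = (2, 1, -1)ᵀ.

Sanity check: (A − (3)·I) v_1 = (0, 0, 0)ᵀ = 0. ✓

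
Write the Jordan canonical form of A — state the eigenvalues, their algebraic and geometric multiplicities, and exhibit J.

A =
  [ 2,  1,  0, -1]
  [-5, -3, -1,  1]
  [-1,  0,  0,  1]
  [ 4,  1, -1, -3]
J_2(-1) ⊕ J_2(-1)

The characteristic polynomial is
  det(x·I − A) = x^4 + 4*x^3 + 6*x^2 + 4*x + 1 = (x + 1)^4

Eigenvalues and multiplicities (the geometric multiplicity of λ is n − rank(A − λI), which equals the number of Jordan blocks for λ):
  λ = -1: algebraic multiplicity = 4, geometric multiplicity = 2

Determining the block sizes for each eigenvalue:
  λ = -1: with am = 4 and gm = 2, the partition is not yet determined (e.g. several partitions of 4 into 2 parts exist). Let N = A − (-1)·I. Computing rank(N^1) = 2, rank(N^2) = 0; the number of blocks of size ≥ j is rank(N^{j−1}) − rank(N^j), giving [2, 2]. So we have 2 block(s) of size 2 → block sizes [2, 2]

Assembling the blocks gives a Jordan form
J =
  [-1,  1,  0,  0]
  [ 0, -1,  0,  0]
  [ 0,  0, -1,  1]
  [ 0,  0,  0, -1]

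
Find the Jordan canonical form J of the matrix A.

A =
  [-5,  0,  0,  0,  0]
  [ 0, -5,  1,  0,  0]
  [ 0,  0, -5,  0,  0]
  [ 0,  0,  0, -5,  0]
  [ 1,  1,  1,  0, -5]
J_3(-5) ⊕ J_1(-5) ⊕ J_1(-5)

The characteristic polynomial is
  det(x·I − A) = x^5 + 25*x^4 + 250*x^3 + 1250*x^2 + 3125*x + 3125 = (x + 5)^5

Eigenvalues and multiplicities (the geometric multiplicity of λ is n − rank(A − λI), which equals the number of Jordan blocks for λ):
  λ = -5: algebraic multiplicity = 5, geometric multiplicity = 3

Determining the block sizes for each eigenvalue:
  λ = -5: with am = 5 and gm = 3, the partition is not yet determined (e.g. several partitions of 5 into 3 parts exist). Let N = A − (-5)·I. Computing rank(N^1) = 2, rank(N^2) = 1, rank(N^3) = 0; the number of blocks of size ≥ j is rank(N^{j−1}) − rank(N^j), giving [3, 1, 1]. So we have 1 block(s) of size 3, 2 block(s) of size 1 → block sizes [3, 1, 1]

Assembling the blocks gives a Jordan form
J =
  [-5,  1,  0,  0,  0]
  [ 0, -5,  1,  0,  0]
  [ 0,  0, -5,  0,  0]
  [ 0,  0,  0, -5,  0]
  [ 0,  0,  0,  0, -5]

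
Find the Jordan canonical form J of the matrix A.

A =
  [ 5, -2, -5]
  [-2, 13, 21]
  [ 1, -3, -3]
J_3(5)

The characteristic polynomial is
  det(x·I − A) = x^3 - 15*x^2 + 75*x - 125 = (x - 5)^3

Eigenvalues and multiplicities (the geometric multiplicity of λ is n − rank(A − λI), which equals the number of Jordan blocks for λ):
  λ = 5: algebraic multiplicity = 3, geometric multiplicity = 1

Determining the block sizes for each eigenvalue:
  λ = 5: one block (gm = 1), so the single block has size am = 3 → block sizes [3]

Assembling the blocks gives a Jordan form
J =
  [5, 1, 0]
  [0, 5, 1]
  [0, 0, 5]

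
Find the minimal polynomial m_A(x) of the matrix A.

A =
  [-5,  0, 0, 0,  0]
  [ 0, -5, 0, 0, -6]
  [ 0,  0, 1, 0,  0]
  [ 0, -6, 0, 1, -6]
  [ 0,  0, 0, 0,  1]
x^2 + 4*x - 5

The characteristic polynomial is χ_A(x) = (x - 1)^3*(x + 5)^2, so the eigenvalues are known. The minimal polynomial is
  m_A(x) = Π_λ (x − λ)^{k_λ}
where k_λ is the size of the *largest* Jordan block for λ (equivalently, the smallest k with (A − λI)^k v = 0 for every generalised eigenvector v of λ).

  λ = -5: largest Jordan block has size 1, contributing (x + 5)
  λ = 1: largest Jordan block has size 1, contributing (x − 1)

So m_A(x) = (x - 1)*(x + 5) = x^2 + 4*x - 5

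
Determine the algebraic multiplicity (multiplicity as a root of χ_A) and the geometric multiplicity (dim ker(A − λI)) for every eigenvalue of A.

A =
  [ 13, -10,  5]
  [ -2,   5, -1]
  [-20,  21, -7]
λ = 3: alg = 1, geom = 1; λ = 4: alg = 2, geom = 1

Step 1 — factor the characteristic polynomial to read off the algebraic multiplicities:
  χ_A(x) = (x - 4)^2*(x - 3)

Step 2 — compute geometric multiplicities via the rank-nullity identity g(λ) = n − rank(A − λI):
  rank(A − (3)·I) = 2, so dim ker(A − (3)·I) = n − 2 = 1
  rank(A − (4)·I) = 2, so dim ker(A − (4)·I) = n − 2 = 1

Summary:
  λ = 3: algebraic multiplicity = 1, geometric multiplicity = 1
  λ = 4: algebraic multiplicity = 2, geometric multiplicity = 1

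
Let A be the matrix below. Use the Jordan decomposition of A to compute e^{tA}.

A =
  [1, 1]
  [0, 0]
e^{tA} =
  [exp(t), exp(t) - 1]
  [0, 1]

Strategy: write A = P · J · P⁻¹ where J is a Jordan canonical form, so e^{tA} = P · e^{tJ} · P⁻¹, and e^{tJ} can be computed block-by-block.

A has Jordan form
J =
  [0, 0]
  [0, 1]
(up to reordering of blocks).

Per-block formulas:
  For a 1×1 block at λ = 1: exp(t · [1]) = [e^(1t)].
  For a 1×1 block at λ = 0: exp(t · [0]) = [e^(0t)].

After assembling e^{tJ} and conjugating by P, we get:

e^{tA} =
  [exp(t), exp(t) - 1]
  [0, 1]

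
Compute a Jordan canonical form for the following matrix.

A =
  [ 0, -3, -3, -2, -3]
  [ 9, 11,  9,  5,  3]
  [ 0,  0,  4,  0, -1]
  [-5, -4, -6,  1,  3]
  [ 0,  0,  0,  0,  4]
J_3(4) ⊕ J_2(4)

The characteristic polynomial is
  det(x·I − A) = x^5 - 20*x^4 + 160*x^3 - 640*x^2 + 1280*x - 1024 = (x - 4)^5

Eigenvalues and multiplicities (the geometric multiplicity of λ is n − rank(A − λI), which equals the number of Jordan blocks for λ):
  λ = 4: algebraic multiplicity = 5, geometric multiplicity = 2

Determining the block sizes for each eigenvalue:
  λ = 4: with am = 5 and gm = 2, the partition is not yet determined (e.g. several partitions of 5 into 2 parts exist). Let N = A − (4)·I. Computing rank(N^1) = 3, rank(N^2) = 1, rank(N^3) = 0; the number of blocks of size ≥ j is rank(N^{j−1}) − rank(N^j), giving [2, 2, 1]. So we have 1 block(s) of size 3, 1 block(s) of size 2 → block sizes [3, 2]

Assembling the blocks gives a Jordan form
J =
  [4, 1, 0, 0, 0]
  [0, 4, 1, 0, 0]
  [0, 0, 4, 0, 0]
  [0, 0, 0, 4, 1]
  [0, 0, 0, 0, 4]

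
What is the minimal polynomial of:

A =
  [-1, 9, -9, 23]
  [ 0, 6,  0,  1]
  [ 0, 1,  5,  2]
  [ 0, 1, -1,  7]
x^4 - 17*x^3 + 90*x^2 - 108*x - 216

The characteristic polynomial is χ_A(x) = (x - 6)^3*(x + 1), so the eigenvalues are known. The minimal polynomial is
  m_A(x) = Π_λ (x − λ)^{k_λ}
where k_λ is the size of the *largest* Jordan block for λ (equivalently, the smallest k with (A − λI)^k v = 0 for every generalised eigenvector v of λ).

  λ = -1: largest Jordan block has size 1, contributing (x + 1)
  λ = 6: largest Jordan block has size 3, contributing (x − 6)^3

So m_A(x) = (x - 6)^3*(x + 1) = x^4 - 17*x^3 + 90*x^2 - 108*x - 216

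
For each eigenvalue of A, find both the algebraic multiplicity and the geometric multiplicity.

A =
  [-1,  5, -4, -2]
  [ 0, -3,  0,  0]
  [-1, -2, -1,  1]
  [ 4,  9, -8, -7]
λ = -3: alg = 4, geom = 2

Step 1 — factor the characteristic polynomial to read off the algebraic multiplicities:
  χ_A(x) = (x + 3)^4

Step 2 — compute geometric multiplicities via the rank-nullity identity g(λ) = n − rank(A − λI):
  rank(A − (-3)·I) = 2, so dim ker(A − (-3)·I) = n − 2 = 2

Summary:
  λ = -3: algebraic multiplicity = 4, geometric multiplicity = 2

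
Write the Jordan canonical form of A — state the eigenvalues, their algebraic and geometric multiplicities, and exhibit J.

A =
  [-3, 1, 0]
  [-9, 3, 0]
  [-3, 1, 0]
J_2(0) ⊕ J_1(0)

The characteristic polynomial is
  det(x·I − A) = x^3

Eigenvalues and multiplicities (the geometric multiplicity of λ is n − rank(A − λI), which equals the number of Jordan blocks for λ):
  λ = 0: algebraic multiplicity = 3, geometric multiplicity = 2

Determining the block sizes for each eigenvalue:
  λ = 0: 2 blocks summing to 3 forces exactly one block of size 2 and the rest size 1 → block sizes [2, 1]

Assembling the blocks gives a Jordan form
J =
  [0, 1, 0]
  [0, 0, 0]
  [0, 0, 0]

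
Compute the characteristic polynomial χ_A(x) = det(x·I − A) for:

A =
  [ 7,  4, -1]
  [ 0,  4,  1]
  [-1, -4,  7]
x^3 - 18*x^2 + 108*x - 216

Expanding det(x·I − A) (e.g. by cofactor expansion or by noting that A is similar to its Jordan form J, which has the same characteristic polynomial as A) gives
  χ_A(x) = x^3 - 18*x^2 + 108*x - 216
which factors as (x - 6)^3. The eigenvalues (with algebraic multiplicities) are λ = 6 with multiplicity 3.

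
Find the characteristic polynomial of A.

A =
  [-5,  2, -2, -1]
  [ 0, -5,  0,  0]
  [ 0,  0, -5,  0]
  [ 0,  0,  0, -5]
x^4 + 20*x^3 + 150*x^2 + 500*x + 625

Expanding det(x·I − A) (e.g. by cofactor expansion or by noting that A is similar to its Jordan form J, which has the same characteristic polynomial as A) gives
  χ_A(x) = x^4 + 20*x^3 + 150*x^2 + 500*x + 625
which factors as (x + 5)^4. The eigenvalues (with algebraic multiplicities) are λ = -5 with multiplicity 4.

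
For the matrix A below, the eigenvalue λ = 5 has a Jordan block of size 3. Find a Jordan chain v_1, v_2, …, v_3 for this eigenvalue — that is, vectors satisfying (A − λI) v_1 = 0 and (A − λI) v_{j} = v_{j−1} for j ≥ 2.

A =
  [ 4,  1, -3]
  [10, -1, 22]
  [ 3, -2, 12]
A Jordan chain for λ = 5 of length 3:
v_1 = (2, -4, -2)ᵀ
v_2 = (-1, 10, 3)ᵀ
v_3 = (1, 0, 0)ᵀ

Let N = A − (5)·I. We want v_3 with N^3 v_3 = 0 but N^2 v_3 ≠ 0; then v_{j-1} := N · v_j for j = 3, …, 2.

Pick v_3 = (1, 0, 0)ᵀ.
Then v_2 = N · v_3 = (-1, 10, 3)ᵀ.
Then v_1 = N · v_2 = (2, -4, -2)ᵀ.

Sanity check: (A − (5)·I) v_1 = (0, 0, 0)ᵀ = 0. ✓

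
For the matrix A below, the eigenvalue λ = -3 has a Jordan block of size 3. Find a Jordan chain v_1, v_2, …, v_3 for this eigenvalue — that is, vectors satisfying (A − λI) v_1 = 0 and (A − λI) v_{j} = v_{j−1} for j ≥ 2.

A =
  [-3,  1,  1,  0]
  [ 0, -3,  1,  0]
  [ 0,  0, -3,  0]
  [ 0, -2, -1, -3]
A Jordan chain for λ = -3 of length 3:
v_1 = (1, 0, 0, -2)ᵀ
v_2 = (1, 1, 0, -1)ᵀ
v_3 = (0, 0, 1, 0)ᵀ

Let N = A − (-3)·I. We want v_3 with N^3 v_3 = 0 but N^2 v_3 ≠ 0; then v_{j-1} := N · v_j for j = 3, …, 2.

Pick v_3 = (0, 0, 1, 0)ᵀ.
Then v_2 = N · v_3 = (1, 1, 0, -1)ᵀ.
Then v_1 = N · v_2 = (1, 0, 0, -2)ᵀ.

Sanity check: (A − (-3)·I) v_1 = (0, 0, 0, 0)ᵀ = 0. ✓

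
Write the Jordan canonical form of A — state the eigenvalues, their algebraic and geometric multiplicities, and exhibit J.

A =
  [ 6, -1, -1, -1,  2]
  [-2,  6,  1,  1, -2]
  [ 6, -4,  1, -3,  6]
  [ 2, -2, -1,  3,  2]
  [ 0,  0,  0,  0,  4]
J_3(4) ⊕ J_1(4) ⊕ J_1(4)

The characteristic polynomial is
  det(x·I − A) = x^5 - 20*x^4 + 160*x^3 - 640*x^2 + 1280*x - 1024 = (x - 4)^5

Eigenvalues and multiplicities (the geometric multiplicity of λ is n − rank(A − λI), which equals the number of Jordan blocks for λ):
  λ = 4: algebraic multiplicity = 5, geometric multiplicity = 3

Determining the block sizes for each eigenvalue:
  λ = 4: with am = 5 and gm = 3, the partition is not yet determined (e.g. several partitions of 5 into 3 parts exist). Let N = A − (4)·I. Computing rank(N^1) = 2, rank(N^2) = 1, rank(N^3) = 0; the number of blocks of size ≥ j is rank(N^{j−1}) − rank(N^j), giving [3, 1, 1]. So we have 1 block(s) of size 3, 2 block(s) of size 1 → block sizes [3, 1, 1]

Assembling the blocks gives a Jordan form
J =
  [4, 1, 0, 0, 0]
  [0, 4, 1, 0, 0]
  [0, 0, 4, 0, 0]
  [0, 0, 0, 4, 0]
  [0, 0, 0, 0, 4]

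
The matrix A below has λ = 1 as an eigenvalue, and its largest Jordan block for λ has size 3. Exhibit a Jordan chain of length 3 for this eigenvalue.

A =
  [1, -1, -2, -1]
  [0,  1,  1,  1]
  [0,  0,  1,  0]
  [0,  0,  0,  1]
A Jordan chain for λ = 1 of length 3:
v_1 = (-1, 0, 0, 0)ᵀ
v_2 = (-2, 1, 0, 0)ᵀ
v_3 = (0, 0, 1, 0)ᵀ

Let N = A − (1)·I. We want v_3 with N^3 v_3 = 0 but N^2 v_3 ≠ 0; then v_{j-1} := N · v_j for j = 3, …, 2.

Pick v_3 = (0, 0, 1, 0)ᵀ.
Then v_2 = N · v_3 = (-2, 1, 0, 0)ᵀ.
Then v_1 = N · v_2 = (-1, 0, 0, 0)ᵀ.

Sanity check: (A − (1)·I) v_1 = (0, 0, 0, 0)ᵀ = 0. ✓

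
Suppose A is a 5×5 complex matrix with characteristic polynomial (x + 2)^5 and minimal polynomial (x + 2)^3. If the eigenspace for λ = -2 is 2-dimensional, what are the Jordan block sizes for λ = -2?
Block sizes for λ = -2: [3, 2]

Step 1 — from the characteristic polynomial, algebraic multiplicity of λ = -2 is 5. From dim ker(A − (-2)·I) = 2, there are exactly 2 Jordan blocks for λ = -2.
Step 2 — from the minimal polynomial, the factor (x + 2)^3 tells us the largest block for λ = -2 has size 3.
Step 3 — with total size 5, 2 blocks, and largest block 3, the block sizes (in nonincreasing order) are [3, 2].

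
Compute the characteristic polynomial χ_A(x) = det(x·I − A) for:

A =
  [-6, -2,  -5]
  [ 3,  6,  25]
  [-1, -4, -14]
x^3 + 14*x^2 + 65*x + 100

Expanding det(x·I − A) (e.g. by cofactor expansion or by noting that A is similar to its Jordan form J, which has the same characteristic polynomial as A) gives
  χ_A(x) = x^3 + 14*x^2 + 65*x + 100
which factors as (x + 4)*(x + 5)^2. The eigenvalues (with algebraic multiplicities) are λ = -5 with multiplicity 2, λ = -4 with multiplicity 1.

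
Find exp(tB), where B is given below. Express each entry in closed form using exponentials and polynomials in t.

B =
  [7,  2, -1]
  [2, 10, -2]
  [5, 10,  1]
e^{tB} =
  [t*exp(6*t) + exp(6*t), 2*t*exp(6*t), -t*exp(6*t)]
  [2*t*exp(6*t), 4*t*exp(6*t) + exp(6*t), -2*t*exp(6*t)]
  [5*t*exp(6*t), 10*t*exp(6*t), -5*t*exp(6*t) + exp(6*t)]

Strategy: write B = P · J · P⁻¹ where J is a Jordan canonical form, so e^{tB} = P · e^{tJ} · P⁻¹, and e^{tJ} can be computed block-by-block.

B has Jordan form
J =
  [6, 1, 0]
  [0, 6, 0]
  [0, 0, 6]
(up to reordering of blocks).

Per-block formulas:
  For a 1×1 block at λ = 6: exp(t · [6]) = [e^(6t)].
  For a 2×2 Jordan block J_2(6): exp(t · J_2(6)) = e^(6t)·(I + t·N), where N is the 2×2 nilpotent shift.

After assembling e^{tJ} and conjugating by P, we get:

e^{tB} =
  [t*exp(6*t) + exp(6*t), 2*t*exp(6*t), -t*exp(6*t)]
  [2*t*exp(6*t), 4*t*exp(6*t) + exp(6*t), -2*t*exp(6*t)]
  [5*t*exp(6*t), 10*t*exp(6*t), -5*t*exp(6*t) + exp(6*t)]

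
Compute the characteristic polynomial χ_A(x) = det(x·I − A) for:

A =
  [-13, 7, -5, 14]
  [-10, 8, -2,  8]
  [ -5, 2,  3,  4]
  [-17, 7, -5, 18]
x^4 - 16*x^3 + 96*x^2 - 256*x + 256

Expanding det(x·I − A) (e.g. by cofactor expansion or by noting that A is similar to its Jordan form J, which has the same characteristic polynomial as A) gives
  χ_A(x) = x^4 - 16*x^3 + 96*x^2 - 256*x + 256
which factors as (x - 4)^4. The eigenvalues (with algebraic multiplicities) are λ = 4 with multiplicity 4.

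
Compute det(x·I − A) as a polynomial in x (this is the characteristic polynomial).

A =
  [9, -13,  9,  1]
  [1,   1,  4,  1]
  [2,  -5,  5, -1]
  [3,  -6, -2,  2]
x^4 - 17*x^3 + 105*x^2 - 275*x + 250

Expanding det(x·I − A) (e.g. by cofactor expansion or by noting that A is similar to its Jordan form J, which has the same characteristic polynomial as A) gives
  χ_A(x) = x^4 - 17*x^3 + 105*x^2 - 275*x + 250
which factors as (x - 5)^3*(x - 2). The eigenvalues (with algebraic multiplicities) are λ = 2 with multiplicity 1, λ = 5 with multiplicity 3.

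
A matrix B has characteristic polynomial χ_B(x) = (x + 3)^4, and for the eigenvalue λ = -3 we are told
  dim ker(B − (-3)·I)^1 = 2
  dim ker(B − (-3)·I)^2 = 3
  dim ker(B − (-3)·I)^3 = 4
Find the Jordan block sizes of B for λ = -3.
Block sizes for λ = -3: [3, 1]

From the dimensions of kernels of powers, the number of Jordan blocks of size at least j is d_j − d_{j−1} where d_j = dim ker(N^j) (with d_0 = 0). Computing the differences gives [2, 1, 1].
The number of blocks of size exactly k is (#blocks of size ≥ k) − (#blocks of size ≥ k + 1), so the partition is: 1 block(s) of size 1, 1 block(s) of size 3.
In nonincreasing order the block sizes are [3, 1].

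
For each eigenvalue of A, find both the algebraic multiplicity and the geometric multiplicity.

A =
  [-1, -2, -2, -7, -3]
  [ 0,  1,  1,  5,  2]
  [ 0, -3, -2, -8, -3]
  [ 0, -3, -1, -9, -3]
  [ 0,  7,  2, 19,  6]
λ = -1: alg = 5, geom = 2

Step 1 — factor the characteristic polynomial to read off the algebraic multiplicities:
  χ_A(x) = (x + 1)^5

Step 2 — compute geometric multiplicities via the rank-nullity identity g(λ) = n − rank(A − λI):
  rank(A − (-1)·I) = 3, so dim ker(A − (-1)·I) = n − 3 = 2

Summary:
  λ = -1: algebraic multiplicity = 5, geometric multiplicity = 2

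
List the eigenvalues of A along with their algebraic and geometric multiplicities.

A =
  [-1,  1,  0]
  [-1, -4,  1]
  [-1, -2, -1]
λ = -2: alg = 3, geom = 1

Step 1 — factor the characteristic polynomial to read off the algebraic multiplicities:
  χ_A(x) = (x + 2)^3

Step 2 — compute geometric multiplicities via the rank-nullity identity g(λ) = n − rank(A − λI):
  rank(A − (-2)·I) = 2, so dim ker(A − (-2)·I) = n − 2 = 1

Summary:
  λ = -2: algebraic multiplicity = 3, geometric multiplicity = 1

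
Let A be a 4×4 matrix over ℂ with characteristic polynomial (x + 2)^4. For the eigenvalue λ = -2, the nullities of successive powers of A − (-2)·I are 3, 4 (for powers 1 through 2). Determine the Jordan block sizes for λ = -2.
Block sizes for λ = -2: [2, 1, 1]

From the dimensions of kernels of powers, the number of Jordan blocks of size at least j is d_j − d_{j−1} where d_j = dim ker(N^j) (with d_0 = 0). Computing the differences gives [3, 1].
The number of blocks of size exactly k is (#blocks of size ≥ k) − (#blocks of size ≥ k + 1), so the partition is: 2 block(s) of size 1, 1 block(s) of size 2.
In nonincreasing order the block sizes are [2, 1, 1].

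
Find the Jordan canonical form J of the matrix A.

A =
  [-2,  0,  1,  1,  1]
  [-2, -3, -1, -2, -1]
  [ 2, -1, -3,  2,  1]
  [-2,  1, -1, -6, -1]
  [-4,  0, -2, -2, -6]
J_2(-4) ⊕ J_2(-4) ⊕ J_1(-4)

The characteristic polynomial is
  det(x·I − A) = x^5 + 20*x^4 + 160*x^3 + 640*x^2 + 1280*x + 1024 = (x + 4)^5

Eigenvalues and multiplicities (the geometric multiplicity of λ is n − rank(A − λI), which equals the number of Jordan blocks for λ):
  λ = -4: algebraic multiplicity = 5, geometric multiplicity = 3

Determining the block sizes for each eigenvalue:
  λ = -4: with am = 5 and gm = 3, the partition is not yet determined (e.g. several partitions of 5 into 3 parts exist). Let N = A − (-4)·I. Computing rank(N^1) = 2, rank(N^2) = 0; the number of blocks of size ≥ j is rank(N^{j−1}) − rank(N^j), giving [3, 2]. So we have 2 block(s) of size 2, 1 block(s) of size 1 → block sizes [2, 2, 1]

Assembling the blocks gives a Jordan form
J =
  [-4,  1,  0,  0,  0]
  [ 0, -4,  0,  0,  0]
  [ 0,  0, -4,  1,  0]
  [ 0,  0,  0, -4,  0]
  [ 0,  0,  0,  0, -4]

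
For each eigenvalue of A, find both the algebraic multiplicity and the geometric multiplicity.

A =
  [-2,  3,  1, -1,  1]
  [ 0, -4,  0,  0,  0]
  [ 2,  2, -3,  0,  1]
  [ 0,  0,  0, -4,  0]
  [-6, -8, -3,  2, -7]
λ = -4: alg = 5, geom = 3

Step 1 — factor the characteristic polynomial to read off the algebraic multiplicities:
  χ_A(x) = (x + 4)^5

Step 2 — compute geometric multiplicities via the rank-nullity identity g(λ) = n − rank(A − λI):
  rank(A − (-4)·I) = 2, so dim ker(A − (-4)·I) = n − 2 = 3

Summary:
  λ = -4: algebraic multiplicity = 5, geometric multiplicity = 3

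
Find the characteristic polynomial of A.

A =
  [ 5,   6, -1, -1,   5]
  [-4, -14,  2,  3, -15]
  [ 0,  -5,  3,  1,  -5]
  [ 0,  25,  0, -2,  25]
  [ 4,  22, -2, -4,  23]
x^5 - 15*x^4 + 90*x^3 - 270*x^2 + 405*x - 243

Expanding det(x·I − A) (e.g. by cofactor expansion or by noting that A is similar to its Jordan form J, which has the same characteristic polynomial as A) gives
  χ_A(x) = x^5 - 15*x^4 + 90*x^3 - 270*x^2 + 405*x - 243
which factors as (x - 3)^5. The eigenvalues (with algebraic multiplicities) are λ = 3 with multiplicity 5.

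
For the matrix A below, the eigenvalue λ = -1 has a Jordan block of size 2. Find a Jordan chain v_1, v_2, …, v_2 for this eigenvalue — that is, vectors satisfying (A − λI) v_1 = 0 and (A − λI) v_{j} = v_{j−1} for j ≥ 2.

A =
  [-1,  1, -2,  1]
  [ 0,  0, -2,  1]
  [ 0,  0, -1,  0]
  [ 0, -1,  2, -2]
A Jordan chain for λ = -1 of length 2:
v_1 = (1, 1, 0, -1)ᵀ
v_2 = (0, 1, 0, 0)ᵀ

Let N = A − (-1)·I. We want v_2 with N^2 v_2 = 0 but N^1 v_2 ≠ 0; then v_{j-1} := N · v_j for j = 2, …, 2.

Pick v_2 = (0, 1, 0, 0)ᵀ.
Then v_1 = N · v_2 = (1, 1, 0, -1)ᵀ.

Sanity check: (A − (-1)·I) v_1 = (0, 0, 0, 0)ᵀ = 0. ✓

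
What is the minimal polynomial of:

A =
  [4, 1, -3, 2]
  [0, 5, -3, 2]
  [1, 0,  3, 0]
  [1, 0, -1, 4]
x^3 - 12*x^2 + 48*x - 64

The characteristic polynomial is χ_A(x) = (x - 4)^4, so the eigenvalues are known. The minimal polynomial is
  m_A(x) = Π_λ (x − λ)^{k_λ}
where k_λ is the size of the *largest* Jordan block for λ (equivalently, the smallest k with (A − λI)^k v = 0 for every generalised eigenvector v of λ).

  λ = 4: largest Jordan block has size 3, contributing (x − 4)^3

So m_A(x) = (x - 4)^3 = x^3 - 12*x^2 + 48*x - 64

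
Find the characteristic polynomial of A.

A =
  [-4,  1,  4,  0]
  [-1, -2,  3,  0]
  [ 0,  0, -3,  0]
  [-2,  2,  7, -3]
x^4 + 12*x^3 + 54*x^2 + 108*x + 81

Expanding det(x·I − A) (e.g. by cofactor expansion or by noting that A is similar to its Jordan form J, which has the same characteristic polynomial as A) gives
  χ_A(x) = x^4 + 12*x^3 + 54*x^2 + 108*x + 81
which factors as (x + 3)^4. The eigenvalues (with algebraic multiplicities) are λ = -3 with multiplicity 4.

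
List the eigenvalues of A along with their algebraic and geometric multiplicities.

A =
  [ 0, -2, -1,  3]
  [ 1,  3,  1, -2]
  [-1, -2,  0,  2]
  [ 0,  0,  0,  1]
λ = 1: alg = 4, geom = 2

Step 1 — factor the characteristic polynomial to read off the algebraic multiplicities:
  χ_A(x) = (x - 1)^4

Step 2 — compute geometric multiplicities via the rank-nullity identity g(λ) = n − rank(A − λI):
  rank(A − (1)·I) = 2, so dim ker(A − (1)·I) = n − 2 = 2

Summary:
  λ = 1: algebraic multiplicity = 4, geometric multiplicity = 2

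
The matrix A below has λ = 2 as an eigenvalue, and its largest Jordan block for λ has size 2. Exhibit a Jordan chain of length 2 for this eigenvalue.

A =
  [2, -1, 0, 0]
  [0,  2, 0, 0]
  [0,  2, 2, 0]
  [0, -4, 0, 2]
A Jordan chain for λ = 2 of length 2:
v_1 = (-1, 0, 2, -4)ᵀ
v_2 = (0, 1, 0, 0)ᵀ

Let N = A − (2)·I. We want v_2 with N^2 v_2 = 0 but N^1 v_2 ≠ 0; then v_{j-1} := N · v_j for j = 2, …, 2.

Pick v_2 = (0, 1, 0, 0)ᵀ.
Then v_1 = N · v_2 = (-1, 0, 2, -4)ᵀ.

Sanity check: (A − (2)·I) v_1 = (0, 0, 0, 0)ᵀ = 0. ✓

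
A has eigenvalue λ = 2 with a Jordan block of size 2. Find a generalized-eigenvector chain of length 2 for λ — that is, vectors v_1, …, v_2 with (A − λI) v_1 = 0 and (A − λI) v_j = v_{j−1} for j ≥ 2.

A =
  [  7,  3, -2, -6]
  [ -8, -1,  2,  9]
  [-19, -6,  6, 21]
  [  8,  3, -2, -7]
A Jordan chain for λ = 2 of length 2:
v_1 = (3, -3, -6, 3)ᵀ
v_2 = (0, 1, 0, 0)ᵀ

Let N = A − (2)·I. We want v_2 with N^2 v_2 = 0 but N^1 v_2 ≠ 0; then v_{j-1} := N · v_j for j = 2, …, 2.

Pick v_2 = (0, 1, 0, 0)ᵀ.
Then v_1 = N · v_2 = (3, -3, -6, 3)ᵀ.

Sanity check: (A − (2)·I) v_1 = (0, 0, 0, 0)ᵀ = 0. ✓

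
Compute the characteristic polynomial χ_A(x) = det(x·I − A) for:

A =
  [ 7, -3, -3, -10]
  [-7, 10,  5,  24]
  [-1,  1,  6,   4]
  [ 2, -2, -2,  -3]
x^4 - 20*x^3 + 150*x^2 - 500*x + 625

Expanding det(x·I − A) (e.g. by cofactor expansion or by noting that A is similar to its Jordan form J, which has the same characteristic polynomial as A) gives
  χ_A(x) = x^4 - 20*x^3 + 150*x^2 - 500*x + 625
which factors as (x - 5)^4. The eigenvalues (with algebraic multiplicities) are λ = 5 with multiplicity 4.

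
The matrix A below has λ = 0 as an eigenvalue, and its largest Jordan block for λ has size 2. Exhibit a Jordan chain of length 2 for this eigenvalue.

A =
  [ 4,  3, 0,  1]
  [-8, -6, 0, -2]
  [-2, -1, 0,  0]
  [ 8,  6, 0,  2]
A Jordan chain for λ = 0 of length 2:
v_1 = (4, -8, -2, 8)ᵀ
v_2 = (1, 0, 0, 0)ᵀ

Let N = A − (0)·I. We want v_2 with N^2 v_2 = 0 but N^1 v_2 ≠ 0; then v_{j-1} := N · v_j for j = 2, …, 2.

Pick v_2 = (1, 0, 0, 0)ᵀ.
Then v_1 = N · v_2 = (4, -8, -2, 8)ᵀ.

Sanity check: (A − (0)·I) v_1 = (0, 0, 0, 0)ᵀ = 0. ✓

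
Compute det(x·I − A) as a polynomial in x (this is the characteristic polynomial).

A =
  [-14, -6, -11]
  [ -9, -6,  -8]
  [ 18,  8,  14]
x^3 + 6*x^2 + 12*x + 8

Expanding det(x·I − A) (e.g. by cofactor expansion or by noting that A is similar to its Jordan form J, which has the same characteristic polynomial as A) gives
  χ_A(x) = x^3 + 6*x^2 + 12*x + 8
which factors as (x + 2)^3. The eigenvalues (with algebraic multiplicities) are λ = -2 with multiplicity 3.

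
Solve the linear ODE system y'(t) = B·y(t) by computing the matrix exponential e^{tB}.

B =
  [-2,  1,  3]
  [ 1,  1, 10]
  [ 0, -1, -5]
e^{tB} =
  [t^2*exp(-2*t)/2 + exp(-2*t), t*exp(-2*t), t^2*exp(-2*t)/2 + 3*t*exp(-2*t)]
  [3*t^2*exp(-2*t)/2 + t*exp(-2*t), 3*t*exp(-2*t) + exp(-2*t), 3*t^2*exp(-2*t)/2 + 10*t*exp(-2*t)]
  [-t^2*exp(-2*t)/2, -t*exp(-2*t), -t^2*exp(-2*t)/2 - 3*t*exp(-2*t) + exp(-2*t)]

Strategy: write B = P · J · P⁻¹ where J is a Jordan canonical form, so e^{tB} = P · e^{tJ} · P⁻¹, and e^{tJ} can be computed block-by-block.

B has Jordan form
J =
  [-2,  1,  0]
  [ 0, -2,  1]
  [ 0,  0, -2]
(up to reordering of blocks).

Per-block formulas:
  For a 3×3 Jordan block J_3(-2): exp(t · J_3(-2)) = e^(-2t)·(I + t·N + (t^2/2)·N^2), where N is the 3×3 nilpotent shift.

After assembling e^{tJ} and conjugating by P, we get:

e^{tB} =
  [t^2*exp(-2*t)/2 + exp(-2*t), t*exp(-2*t), t^2*exp(-2*t)/2 + 3*t*exp(-2*t)]
  [3*t^2*exp(-2*t)/2 + t*exp(-2*t), 3*t*exp(-2*t) + exp(-2*t), 3*t^2*exp(-2*t)/2 + 10*t*exp(-2*t)]
  [-t^2*exp(-2*t)/2, -t*exp(-2*t), -t^2*exp(-2*t)/2 - 3*t*exp(-2*t) + exp(-2*t)]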